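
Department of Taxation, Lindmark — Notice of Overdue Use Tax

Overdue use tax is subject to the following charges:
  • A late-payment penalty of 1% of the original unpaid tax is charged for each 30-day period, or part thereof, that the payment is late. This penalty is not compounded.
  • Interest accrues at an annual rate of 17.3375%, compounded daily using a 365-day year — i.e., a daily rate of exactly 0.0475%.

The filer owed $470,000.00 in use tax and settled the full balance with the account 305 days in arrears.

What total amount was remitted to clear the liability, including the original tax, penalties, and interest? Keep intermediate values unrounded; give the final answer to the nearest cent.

Penalty periods: ⌈305/30⌉ = 11; penalty = 11 × 1% × $470,000.00 = $51,700.00
Interest: $470,000.00 × ((1 + 0.000475)^305 − 1) = $470,000.00 × 0.15585532… = $73,251.9984…
Total = $470,000.00 + $51,700.0000 + $73,251.9984… = $594,952.00

$594,952.00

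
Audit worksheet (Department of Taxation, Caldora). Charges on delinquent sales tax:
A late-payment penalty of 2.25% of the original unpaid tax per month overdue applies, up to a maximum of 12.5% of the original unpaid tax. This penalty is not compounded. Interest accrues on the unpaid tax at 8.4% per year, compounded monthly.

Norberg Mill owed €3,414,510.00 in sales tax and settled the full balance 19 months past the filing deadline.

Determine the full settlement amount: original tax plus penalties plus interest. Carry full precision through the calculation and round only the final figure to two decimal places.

€4,325,231.08

Penalty (uncapped): 19 × 2.25% × €3,414,510.00 = €1,459,703.03…; cap = 12.5% × €3,414,510.00 = €426,813.75 → penalty = €426,813.75
Interest (8.4%/yr ÷ 12 = 0.7%/month): €3,414,510.00 × ((1 + 0.007)^19 − 1) = €483,907.3345…
Total = €3,414,510.00 + €426,813.7500 + €483,907.3345… = €4,325,231.08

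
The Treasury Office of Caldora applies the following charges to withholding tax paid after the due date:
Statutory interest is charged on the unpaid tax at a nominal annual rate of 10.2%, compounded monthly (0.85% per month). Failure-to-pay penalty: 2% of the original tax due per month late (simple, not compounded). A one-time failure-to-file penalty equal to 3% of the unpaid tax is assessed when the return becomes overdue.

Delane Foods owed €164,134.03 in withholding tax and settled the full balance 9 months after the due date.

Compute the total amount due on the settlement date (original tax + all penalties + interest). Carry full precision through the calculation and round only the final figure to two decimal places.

Failure-to-file penalty: 3% × €164,134.03 = €4,924.02…
Failure-to-pay penalty = 2% × €164,134.03 × 9 mo = €29,544.13…
Interest: €164,134.03 × ((1 + 0.0085)^9 − 1) = €164,134.03 × 0.0791532… = €12,991.7419…
Total = €164,134.03 + €34,468.1463 + €12,991.7419… = €211,593.92

€211,593.92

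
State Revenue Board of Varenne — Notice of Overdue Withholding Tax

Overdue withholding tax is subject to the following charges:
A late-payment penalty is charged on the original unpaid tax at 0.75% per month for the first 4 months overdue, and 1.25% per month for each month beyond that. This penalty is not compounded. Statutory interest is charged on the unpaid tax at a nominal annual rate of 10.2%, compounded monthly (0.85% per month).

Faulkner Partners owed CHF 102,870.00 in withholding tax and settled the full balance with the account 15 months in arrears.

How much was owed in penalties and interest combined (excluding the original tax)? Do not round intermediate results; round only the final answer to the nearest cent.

Penalty, months 1–4: 4 × 0.75% × CHF 102,870.00 = CHF 3,086.10
Penalty, months 5–15: 11 × 1.25% × CHF 102,870.00 = CHF 14,144.63…
Interest: CHF 102,870.00 × ((1 + 0.0085)^15 − 1) = CHF 102,870.00 × 0.1353729… = CHF 13,925.8141…
Penalties + interest = CHF 17,230.7250 + CHF 13,925.8141… = CHF 31,156.54

CHF 31,156.54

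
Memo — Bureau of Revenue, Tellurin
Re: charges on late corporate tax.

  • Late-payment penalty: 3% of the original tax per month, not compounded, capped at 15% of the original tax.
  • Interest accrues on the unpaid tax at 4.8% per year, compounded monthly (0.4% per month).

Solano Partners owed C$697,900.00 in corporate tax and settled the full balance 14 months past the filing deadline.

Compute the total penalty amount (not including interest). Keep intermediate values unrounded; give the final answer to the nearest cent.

Penalty (uncapped): 14 × 3% × C$697,900.00 = C$293,118.00; cap = 15% × C$697,900.00 = C$104,685.00 → penalty = C$104,685.00

C$104,685.00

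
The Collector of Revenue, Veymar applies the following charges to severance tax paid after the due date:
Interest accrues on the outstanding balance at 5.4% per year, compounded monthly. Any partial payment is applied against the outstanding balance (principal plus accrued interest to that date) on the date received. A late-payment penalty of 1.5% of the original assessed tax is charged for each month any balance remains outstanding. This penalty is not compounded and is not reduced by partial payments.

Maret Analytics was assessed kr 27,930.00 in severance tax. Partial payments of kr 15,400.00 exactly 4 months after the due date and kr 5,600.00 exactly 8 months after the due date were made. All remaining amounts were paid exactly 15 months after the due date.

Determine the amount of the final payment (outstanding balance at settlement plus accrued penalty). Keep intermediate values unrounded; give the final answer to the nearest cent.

Monthly rate = 5.4% ÷ 12 = 0.45%
Balance at month 4: kr 27,930.0000 × (1 + 0.0045)^4 = kr 28,436.1437…
After kr 15,400.00 payment: kr 28,436.1437… − kr 15,400.00 = kr 13,036.1437…
Balance at month 8: kr 13,036.1437… × (1 + 0.0045)^4 = kr 13,272.3829…
After kr 5,600.00 payment: kr 13,272.3829… − kr 5,600.00 = kr 7,672.3829…
Balance at month 15: kr 7,672.3829… × (1 + 0.0045)^7 = kr 7,917.3502…
Penalty: 15 × 1.5% × kr 27,930.00 = kr 6,284.25
Final settlement = outstanding balance + penalty = kr 7,917.3502… + kr 6,284.25 = kr 14,201.60

kr 14,201.60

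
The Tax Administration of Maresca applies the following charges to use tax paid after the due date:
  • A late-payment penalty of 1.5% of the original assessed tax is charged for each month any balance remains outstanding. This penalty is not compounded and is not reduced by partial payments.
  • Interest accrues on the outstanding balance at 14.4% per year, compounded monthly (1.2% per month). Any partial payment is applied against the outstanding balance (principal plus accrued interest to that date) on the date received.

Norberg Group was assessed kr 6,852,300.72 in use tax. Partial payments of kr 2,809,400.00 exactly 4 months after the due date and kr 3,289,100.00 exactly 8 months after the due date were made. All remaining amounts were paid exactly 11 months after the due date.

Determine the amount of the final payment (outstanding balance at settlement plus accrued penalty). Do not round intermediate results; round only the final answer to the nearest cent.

kr 2,480,714.30

Balance at month 4: kr 6,852,300.7200 × (1 + 0.012)^4 = kr 7,187,179.0476…
After kr 2,809,400.00 payment: kr 7,187,179.0476… − kr 2,809,400.00 = kr 4,377,779.0476…
Balance at month 8: kr 4,377,779.0476… × (1 + 0.012)^4 = kr 4,591,725.1929…
After kr 3,289,100.00 payment: kr 4,591,725.1929… − kr 3,289,100.00 = kr 1,302,625.1929…
Balance at month 11: kr 1,302,625.1929… × (1 + 0.012)^3 = kr 1,350,084.6849…
Penalty: 11 × 1.5% × kr 6,852,300.72 = kr 1,130,629.62…
Final settlement = outstanding balance + penalty = kr 1,350,084.6849… + kr 1,130,629.62… = kr 2,480,714.30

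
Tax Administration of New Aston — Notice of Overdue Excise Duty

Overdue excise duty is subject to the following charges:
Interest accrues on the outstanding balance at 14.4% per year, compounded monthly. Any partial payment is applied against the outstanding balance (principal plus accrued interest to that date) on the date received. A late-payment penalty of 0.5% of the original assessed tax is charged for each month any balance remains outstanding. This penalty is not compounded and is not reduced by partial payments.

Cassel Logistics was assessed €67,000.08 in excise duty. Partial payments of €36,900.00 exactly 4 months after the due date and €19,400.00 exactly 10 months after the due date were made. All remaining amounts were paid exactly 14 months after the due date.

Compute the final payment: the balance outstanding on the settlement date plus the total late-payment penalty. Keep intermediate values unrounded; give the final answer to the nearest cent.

€21,944.61

Monthly rate = 14.4% ÷ 12 = 1.2%
Balance at month 4: €67,000.0800 × (1 + 0.012)^4 = €70,274.4364…
After €36,900.00 payment: €70,274.4364… − €36,900.00 = €33,374.4364…
Balance at month 10: €33,374.4364… × (1 + 0.012)^6 = €35,850.6485…
After €19,400.00 payment: €35,850.6485… − €19,400.00 = €16,450.6485…
Balance at month 14: €16,450.6485… × (1 + 0.012)^4 = €17,254.6070…
Penalty: 14 × 0.5% × €67,000.08 = €4,690.01…
Final settlement = outstanding balance + penalty = €17,254.6070… + €4,690.01… = €21,944.61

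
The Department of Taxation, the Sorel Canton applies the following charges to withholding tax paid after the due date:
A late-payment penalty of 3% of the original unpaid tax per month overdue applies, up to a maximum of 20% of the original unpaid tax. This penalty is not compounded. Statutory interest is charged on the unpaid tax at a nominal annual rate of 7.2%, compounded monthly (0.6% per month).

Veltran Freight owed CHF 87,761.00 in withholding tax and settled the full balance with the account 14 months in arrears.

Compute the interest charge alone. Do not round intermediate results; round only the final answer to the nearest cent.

Interest: CHF 87,761.00 × ((1 + 0.006)^14 − 1) = CHF 87,761.00 × 0.0873559… = CHF 7,666.4444…

CHF 7,666.44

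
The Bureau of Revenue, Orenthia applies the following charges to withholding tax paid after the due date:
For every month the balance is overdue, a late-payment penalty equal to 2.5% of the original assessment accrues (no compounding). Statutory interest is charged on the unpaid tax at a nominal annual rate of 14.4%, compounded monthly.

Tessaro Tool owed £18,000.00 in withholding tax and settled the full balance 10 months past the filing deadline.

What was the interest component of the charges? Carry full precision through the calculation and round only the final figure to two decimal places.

£2,280.45

Interest (14.4%/yr ÷ 12 = 1.2%/month): £18,000.00 × ((1 + 0.012)^10 − 1) = £2,280.4520…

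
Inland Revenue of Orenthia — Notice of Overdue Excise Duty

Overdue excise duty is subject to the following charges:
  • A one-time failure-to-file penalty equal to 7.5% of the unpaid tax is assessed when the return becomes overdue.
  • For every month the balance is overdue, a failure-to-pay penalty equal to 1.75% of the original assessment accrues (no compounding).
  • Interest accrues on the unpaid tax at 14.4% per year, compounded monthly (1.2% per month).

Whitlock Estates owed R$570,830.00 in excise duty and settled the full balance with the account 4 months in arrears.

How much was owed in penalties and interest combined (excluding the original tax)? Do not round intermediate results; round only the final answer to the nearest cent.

Failure-to-file penalty: 7.5% × R$570,830.00 = R$42,812.25
Failure-to-pay penalty: 4 × 1.75% × R$570,830.00 = R$39,958.10
Interest: R$570,830.00 × ((1 + 0.012)^4 − 1) = R$570,830.00 × 0.0488709… = R$27,896.9945…
Penalties + interest = R$82,770.3500 + R$27,896.9945… = R$110,667.34

R$110,667.34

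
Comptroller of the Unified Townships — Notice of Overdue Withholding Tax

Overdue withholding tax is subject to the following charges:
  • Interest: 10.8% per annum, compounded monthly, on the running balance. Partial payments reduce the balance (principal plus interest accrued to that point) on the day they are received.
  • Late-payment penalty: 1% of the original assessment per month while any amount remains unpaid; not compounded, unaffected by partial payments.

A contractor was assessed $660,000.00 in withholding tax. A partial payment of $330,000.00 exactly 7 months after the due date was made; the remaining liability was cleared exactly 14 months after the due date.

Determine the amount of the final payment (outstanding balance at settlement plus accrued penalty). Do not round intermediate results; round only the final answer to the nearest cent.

Monthly rate = 10.8% ÷ 12 = 0.9%
Balance at month 7: $660,000.0000 × (1 + 0.009)^7 = $702,719.6523…
After $330,000.00 payment: $702,719.6523… − $330,000.00 = $372,719.6523…
Balance at month 14: $372,719.6523… × (1 + 0.009)^7 = $396,844.5825…
Penalty: 14 × 1% × $660,000.00 = $92,400.00
Final settlement = outstanding balance + penalty = $396,844.5825… + $92,400.00 = $489,244.58

$489,244.58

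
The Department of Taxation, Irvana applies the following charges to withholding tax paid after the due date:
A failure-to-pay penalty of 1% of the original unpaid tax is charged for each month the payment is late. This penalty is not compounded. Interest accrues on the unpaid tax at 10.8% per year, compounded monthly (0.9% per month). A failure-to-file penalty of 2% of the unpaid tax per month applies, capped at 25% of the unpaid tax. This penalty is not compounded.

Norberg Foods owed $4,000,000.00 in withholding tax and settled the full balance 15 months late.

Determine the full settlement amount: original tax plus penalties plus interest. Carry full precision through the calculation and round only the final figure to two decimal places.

$6,175,383.32

Failure-to-file: 15 × 2% × $4,000,000.00 = $1,200,000.00, capped at 25% × $4,000,000.00 = $1,000,000.00
Failure-to-pay penalty = 1% × $4,000,000.00 × 15 mo = $600,000.00
Interest: $4,000,000.00 × ((1 + 0.009)^15 − 1) = $4,000,000.00 × 0.1438458… = $575,383.3231…
Total = $4,000,000.00 + $1,600,000.0000 + $575,383.3231… = $6,175,383.32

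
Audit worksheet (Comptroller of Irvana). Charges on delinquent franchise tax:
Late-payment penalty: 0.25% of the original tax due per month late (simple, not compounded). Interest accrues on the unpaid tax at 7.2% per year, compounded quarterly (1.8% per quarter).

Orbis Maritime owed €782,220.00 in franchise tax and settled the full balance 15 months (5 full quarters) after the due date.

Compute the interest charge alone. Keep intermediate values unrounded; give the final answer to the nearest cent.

€72,980.22

Interest: €782,220.00 × ((1 + 0.018)^5 − 1) = €782,220.00 × 0.0932988… = €72,980.2239…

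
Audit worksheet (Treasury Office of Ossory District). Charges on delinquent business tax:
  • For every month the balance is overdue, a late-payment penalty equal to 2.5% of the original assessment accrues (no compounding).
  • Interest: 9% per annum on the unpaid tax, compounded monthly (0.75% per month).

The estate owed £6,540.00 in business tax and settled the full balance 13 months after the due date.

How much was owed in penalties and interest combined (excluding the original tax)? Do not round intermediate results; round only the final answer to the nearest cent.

£2,792.65

Late-payment penalty = 2.5% × £6,540.00 × 13 mo = £2,125.50
Interest: £6,540.00 × ((1 + 0.0075)^13 − 1) = £6,540.00 × 0.1020104… = £667.1483…
Penalties + interest = £2,125.5000 + £667.1483… = £2,792.65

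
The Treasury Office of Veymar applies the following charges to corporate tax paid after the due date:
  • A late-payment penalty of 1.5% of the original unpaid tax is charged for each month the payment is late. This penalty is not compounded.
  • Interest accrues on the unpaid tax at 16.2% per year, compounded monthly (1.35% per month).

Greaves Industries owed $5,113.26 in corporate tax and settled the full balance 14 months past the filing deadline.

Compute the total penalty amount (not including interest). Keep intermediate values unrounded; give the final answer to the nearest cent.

Late-payment penalty: 14 × 1.5% × $5,113.26 = $1,073.78…

$1,073.78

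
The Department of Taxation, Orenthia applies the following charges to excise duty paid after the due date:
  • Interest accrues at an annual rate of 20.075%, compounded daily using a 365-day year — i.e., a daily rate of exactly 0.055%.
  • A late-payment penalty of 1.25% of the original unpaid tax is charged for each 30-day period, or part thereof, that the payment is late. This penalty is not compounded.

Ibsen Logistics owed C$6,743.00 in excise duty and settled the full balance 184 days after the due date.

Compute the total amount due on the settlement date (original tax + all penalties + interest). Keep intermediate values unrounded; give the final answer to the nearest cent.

Penalty periods: ⌈184/30⌉ = 7; penalty = 7 × 1.25% × C$6,743.00 = C$590.01…
Interest: C$6,743.00 × ((1 + 0.00055)^184 − 1) = C$6,743.00 × 0.10646714… = C$717.9079…
Total = C$6,743.00 + C$590.0125 + C$717.9079… = C$8,050.92

C$8,050.92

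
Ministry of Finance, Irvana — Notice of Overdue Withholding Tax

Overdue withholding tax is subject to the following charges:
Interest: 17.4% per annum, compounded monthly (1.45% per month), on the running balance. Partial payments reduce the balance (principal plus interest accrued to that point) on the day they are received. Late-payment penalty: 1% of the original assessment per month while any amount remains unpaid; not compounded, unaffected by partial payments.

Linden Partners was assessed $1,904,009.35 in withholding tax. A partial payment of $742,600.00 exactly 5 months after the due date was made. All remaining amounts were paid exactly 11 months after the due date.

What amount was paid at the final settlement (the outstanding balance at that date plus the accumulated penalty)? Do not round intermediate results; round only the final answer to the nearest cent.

$1,630,549.52

Balance at month 5: $1,904,009.3500 × (1 + 0.0145)^5 = $2,046,111.6757…
After $742,600.00 payment: $2,046,111.6757… − $742,600.00 = $1,303,511.6757…
Balance at month 11: $1,303,511.6757… × (1 + 0.0145)^6 = $1,421,108.4891…
Penalty: 11 × 1% × $1,904,009.35 = $209,441.03…
Final settlement = outstanding balance + penalty = $1,421,108.4891… + $209,441.03… = $1,630,549.52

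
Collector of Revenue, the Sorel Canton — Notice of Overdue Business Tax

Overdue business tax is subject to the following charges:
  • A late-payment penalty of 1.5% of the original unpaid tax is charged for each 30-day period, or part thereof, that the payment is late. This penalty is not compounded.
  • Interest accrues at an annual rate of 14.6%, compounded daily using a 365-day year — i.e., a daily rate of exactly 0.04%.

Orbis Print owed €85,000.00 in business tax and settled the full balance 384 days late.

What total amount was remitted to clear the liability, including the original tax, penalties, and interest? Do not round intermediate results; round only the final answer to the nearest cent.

€115,684.03

Penalty periods: ⌈384/30⌉ = 13; penalty = 13 × 1.5% × €85,000.00 = €16,575.00
Interest: €85,000.00 × ((1 + 0.0004)^384 − 1) = €85,000.00 × 0.16598857… = €14,109.0288…
Total = €85,000.00 + €16,575.0000 + €14,109.0288… = €115,684.03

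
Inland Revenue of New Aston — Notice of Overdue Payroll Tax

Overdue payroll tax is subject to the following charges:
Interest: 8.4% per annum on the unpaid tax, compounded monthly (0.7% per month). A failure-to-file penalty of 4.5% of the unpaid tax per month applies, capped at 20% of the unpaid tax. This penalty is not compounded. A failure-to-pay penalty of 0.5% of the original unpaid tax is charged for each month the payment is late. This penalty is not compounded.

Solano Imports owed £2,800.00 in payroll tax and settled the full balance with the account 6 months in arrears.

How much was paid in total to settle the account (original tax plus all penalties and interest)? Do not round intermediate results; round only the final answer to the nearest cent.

Failure-to-file: 6 × 4.5% × £2,800.00 = £756.00, capped at 20% × £2,800.00 = £560.00
Failure-to-pay penalty = 0.5% × £2,800.00 × 6 mo = £84.00
Interest: £2,800.00 × ((1 + 0.007)^6 − 1) = £2,800.00 × 0.0427419… = £119.6773…
Total = £2,800.00 + £644.0000 + £119.6773… = £3,563.68

£3,563.68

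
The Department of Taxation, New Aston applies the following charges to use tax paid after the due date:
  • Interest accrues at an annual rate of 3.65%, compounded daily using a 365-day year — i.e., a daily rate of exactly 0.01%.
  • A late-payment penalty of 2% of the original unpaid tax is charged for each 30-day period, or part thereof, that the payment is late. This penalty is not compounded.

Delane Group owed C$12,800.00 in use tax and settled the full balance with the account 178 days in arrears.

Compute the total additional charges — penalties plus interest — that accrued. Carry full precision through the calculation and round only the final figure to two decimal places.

C$1,765.87

Penalty periods: ⌈178/30⌉ = 6; penalty = 6 × 2% × C$12,800.00 = C$1,536.00
Interest: C$12,800.00 × ((1 + 0.0001)^178 − 1) = C$12,800.00 × 0.01795846… = C$229.8683…
Penalties + interest = C$1,536.0000 + C$229.8683… = C$1,765.87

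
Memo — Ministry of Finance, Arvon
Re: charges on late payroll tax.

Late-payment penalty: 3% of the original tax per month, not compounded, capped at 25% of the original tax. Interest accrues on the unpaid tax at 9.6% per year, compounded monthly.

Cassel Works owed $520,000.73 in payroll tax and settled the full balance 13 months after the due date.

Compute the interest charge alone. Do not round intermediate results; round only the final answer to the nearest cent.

$56,753.61

Interest (9.6%/yr ÷ 12 = 0.8%/month): $520,000.73 × ((1 + 0.008)^13 − 1) = $56,753.6094…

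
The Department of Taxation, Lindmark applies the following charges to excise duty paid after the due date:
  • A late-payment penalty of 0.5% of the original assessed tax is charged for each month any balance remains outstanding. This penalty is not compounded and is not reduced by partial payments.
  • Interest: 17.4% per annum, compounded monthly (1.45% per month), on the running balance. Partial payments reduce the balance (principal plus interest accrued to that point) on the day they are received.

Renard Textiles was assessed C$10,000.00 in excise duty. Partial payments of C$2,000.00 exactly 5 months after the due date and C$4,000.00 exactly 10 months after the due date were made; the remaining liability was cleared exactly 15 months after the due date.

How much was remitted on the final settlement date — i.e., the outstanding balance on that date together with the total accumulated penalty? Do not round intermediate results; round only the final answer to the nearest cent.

C$6,552.05

Balance at month 5: C$10,000.0000 × (1 + 0.0145)^5 = C$10,746.3321…
After C$2,000.00 payment: C$10,746.3321… − C$2,000.00 = C$8,746.3321…
Balance at month 10: C$8,746.3321… × (1 + 0.0145)^5 = C$9,399.0989…
After C$4,000.00 payment: C$9,399.0989… − C$4,000.00 = C$5,399.0989…
Balance at month 15: C$5,399.0989… × (1 + 0.0145)^5 = C$5,802.0510…
Penalty: 15 × 0.5% × C$10,000.00 = C$750.00
Final settlement = outstanding balance + penalty = C$5,802.0510… + C$750.00 = C$6,552.05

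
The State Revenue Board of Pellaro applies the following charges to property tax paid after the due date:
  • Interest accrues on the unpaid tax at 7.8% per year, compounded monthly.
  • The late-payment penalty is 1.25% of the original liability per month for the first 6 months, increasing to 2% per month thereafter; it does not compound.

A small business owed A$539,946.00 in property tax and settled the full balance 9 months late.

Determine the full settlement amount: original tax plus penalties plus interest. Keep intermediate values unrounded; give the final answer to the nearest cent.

A$645,259.39

Penalty, months 1–6: 6 × 1.25% × A$539,946.00 = A$40,495.95
Penalty, months 7–9: 3 × 2% × A$539,946.00 = A$32,396.76
Interest (7.8%/yr ÷ 12 = 0.65%/month): A$539,946.00 × ((1 + 0.0065)^9 − 1) = A$32,420.6768…
Total = A$539,946.00 + A$72,892.7100 + A$32,420.6768… = A$645,259.39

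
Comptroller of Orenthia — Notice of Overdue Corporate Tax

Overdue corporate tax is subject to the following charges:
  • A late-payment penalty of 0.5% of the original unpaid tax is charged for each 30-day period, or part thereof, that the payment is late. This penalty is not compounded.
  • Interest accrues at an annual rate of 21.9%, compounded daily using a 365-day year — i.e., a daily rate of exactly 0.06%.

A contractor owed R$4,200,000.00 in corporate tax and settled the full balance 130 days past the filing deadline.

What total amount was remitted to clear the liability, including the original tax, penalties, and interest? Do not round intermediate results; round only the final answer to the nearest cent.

Penalty periods: ⌈130/30⌉ = 5; penalty = 5 × 0.5% × R$4,200,000.00 = R$105,000.00
Interest: R$4,200,000.00 × ((1 + 0.0006)^130 − 1) = R$4,200,000.00 × 0.08109737… = R$340,608.9574…
Total = R$4,200,000.00 + R$105,000.0000 + R$340,608.9574… = R$4,645,608.96

R$4,645,608.96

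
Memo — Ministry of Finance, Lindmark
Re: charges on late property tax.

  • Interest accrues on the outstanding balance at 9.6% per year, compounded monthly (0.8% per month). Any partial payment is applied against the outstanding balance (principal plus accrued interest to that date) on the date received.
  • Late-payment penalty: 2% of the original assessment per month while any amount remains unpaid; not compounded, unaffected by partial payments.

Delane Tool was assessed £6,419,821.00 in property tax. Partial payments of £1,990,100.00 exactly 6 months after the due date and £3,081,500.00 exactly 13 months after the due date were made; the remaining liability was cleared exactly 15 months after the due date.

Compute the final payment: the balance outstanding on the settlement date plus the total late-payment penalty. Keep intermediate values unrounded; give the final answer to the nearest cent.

£3,891,758.88

Balance at month 6: £6,419,821.0000 × (1 + 0.008)^6 = £6,734,201.5708…
After £1,990,100.00 payment: £6,734,201.5708… − £1,990,100.00 = £4,744,101.5708…
Balance at month 13: £4,744,101.5708… × (1 + 0.008)^7 = £5,016,233.0290…
After £3,081,500.00 payment: £5,016,233.0290… − £3,081,500.00 = £1,934,733.0290…
Balance at month 15: £1,934,733.0290… × (1 + 0.008)^2 = £1,965,812.5804…
Penalty: 15 × 2% × £6,419,821.00 = £1,925,946.30
Final settlement = outstanding balance + penalty = £1,965,812.5804… + £1,925,946.30 = £3,891,758.88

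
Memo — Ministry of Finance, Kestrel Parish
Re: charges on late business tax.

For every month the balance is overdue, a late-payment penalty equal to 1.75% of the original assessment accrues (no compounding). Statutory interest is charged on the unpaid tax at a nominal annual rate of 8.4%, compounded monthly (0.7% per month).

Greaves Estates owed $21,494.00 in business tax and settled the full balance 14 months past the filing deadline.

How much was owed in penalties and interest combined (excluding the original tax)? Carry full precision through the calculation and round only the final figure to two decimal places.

$7,471.02

Late-payment penalty = 1.75% × $21,494.00 × 14 mo = $5,266.03
Interest: $21,494.00 × ((1 + 0.007)^14 − 1) = $21,494.00 × 0.1025863… = $2,204.9897…
Penalties + interest = $5,266.0300 + $2,204.9897… = $7,471.02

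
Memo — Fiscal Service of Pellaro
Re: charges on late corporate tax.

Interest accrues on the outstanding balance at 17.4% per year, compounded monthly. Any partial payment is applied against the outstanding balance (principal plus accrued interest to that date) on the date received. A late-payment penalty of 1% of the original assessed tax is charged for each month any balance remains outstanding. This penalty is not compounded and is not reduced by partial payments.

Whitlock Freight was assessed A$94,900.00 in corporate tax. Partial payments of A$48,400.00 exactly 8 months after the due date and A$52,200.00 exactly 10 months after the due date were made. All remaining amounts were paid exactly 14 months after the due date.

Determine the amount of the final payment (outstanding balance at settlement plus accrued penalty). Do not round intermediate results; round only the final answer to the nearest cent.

A$21,315.52

Monthly rate = 17.4% ÷ 12 = 1.45%
Balance at month 8: A$94,900.0000 × (1 + 0.0145)^8 = A$106,483.5750…
After A$48,400.00 payment: A$106,483.5750… − A$48,400.00 = A$58,083.5750…
Balance at month 10: A$58,083.5750… × (1 + 0.0145)^2 = A$59,780.2107…
After A$52,200.00 payment: A$59,780.2107… − A$52,200.00 = A$7,580.2107…
Balance at month 14: A$7,580.2107… × (1 + 0.0145)^4 = A$8,029.5182…
Penalty: 14 × 1% × A$94,900.00 = A$13,286.00
Final settlement = outstanding balance + penalty = A$8,029.5182… + A$13,286.00 = A$21,315.52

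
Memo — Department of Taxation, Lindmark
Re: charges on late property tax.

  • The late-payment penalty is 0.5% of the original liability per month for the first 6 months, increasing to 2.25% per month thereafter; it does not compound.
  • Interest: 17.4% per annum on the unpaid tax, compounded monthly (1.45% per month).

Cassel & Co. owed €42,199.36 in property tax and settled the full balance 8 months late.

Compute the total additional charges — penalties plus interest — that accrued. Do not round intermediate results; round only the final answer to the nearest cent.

€8,315.84

Penalty, months 1–6: 6 × 0.5% × €42,199.36 = €1,265.98…
Penalty, months 7–8: 2 × 2.25% × €42,199.36 = €1,898.97…
Interest: €42,199.36 × ((1 + 0.0145)^8 − 1) = €42,199.36 × 0.1220609… = €5,150.8899…
Penalties + interest = €3,164.9520 + €5,150.8899… = €8,315.84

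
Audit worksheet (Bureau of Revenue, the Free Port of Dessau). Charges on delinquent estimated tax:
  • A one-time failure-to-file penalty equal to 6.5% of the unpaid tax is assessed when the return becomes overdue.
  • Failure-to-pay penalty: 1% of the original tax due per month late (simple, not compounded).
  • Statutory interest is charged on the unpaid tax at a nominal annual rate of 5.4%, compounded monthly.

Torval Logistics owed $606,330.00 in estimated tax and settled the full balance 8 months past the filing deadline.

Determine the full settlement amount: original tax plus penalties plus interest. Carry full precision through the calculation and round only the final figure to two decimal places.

$716,422.63

Failure-to-file penalty: 6.5% × $606,330.00 = $39,411.45
Failure-to-pay penalty = 1% × $606,330.00 × 8 mo = $48,506.40
Interest (5.4%/yr ÷ 12 = 0.45%/month): $606,330.00 × ((1 + 0.0045)^8 − 1) = $22,174.7807…
Total = $606,330.00 + $87,917.8500 + $22,174.7807… = $716,422.63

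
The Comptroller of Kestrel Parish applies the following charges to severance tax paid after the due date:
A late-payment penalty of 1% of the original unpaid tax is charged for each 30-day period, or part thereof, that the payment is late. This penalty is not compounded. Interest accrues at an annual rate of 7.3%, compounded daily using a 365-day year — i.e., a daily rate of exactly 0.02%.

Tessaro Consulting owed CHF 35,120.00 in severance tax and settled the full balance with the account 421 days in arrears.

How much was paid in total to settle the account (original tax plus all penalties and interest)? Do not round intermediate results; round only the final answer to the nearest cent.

Penalty periods: ⌈421/30⌉ = 15; penalty = 15 × 1% × CHF 35,120.00 = CHF 5,268.00
Interest: CHF 35,120.00 × ((1 + 0.0002)^421 − 1) = CHF 35,120.00 × 0.08783728… = CHF 3,084.8454…
Total = CHF 35,120.00 + CHF 5,268.0000 + CHF 3,084.8454… = CHF 43,472.85

CHF 43,472.85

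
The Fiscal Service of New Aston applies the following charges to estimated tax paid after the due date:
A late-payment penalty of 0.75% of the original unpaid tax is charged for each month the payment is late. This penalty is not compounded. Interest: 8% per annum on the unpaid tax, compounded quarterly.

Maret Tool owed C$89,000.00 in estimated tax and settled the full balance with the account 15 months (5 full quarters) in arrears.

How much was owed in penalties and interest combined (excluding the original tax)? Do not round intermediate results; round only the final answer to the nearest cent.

Late-payment penalty: 15 × 0.75% × C$89,000.00 = C$10,012.50
Interest (8%/yr ÷ 4 = 2%/quarter): C$89,000.00 × ((1 + 0.02)^5 − 1) = C$9,263.1915…
Penalties + interest = C$10,012.5000 + C$9,263.1915… = C$19,275.69

C$19,275.69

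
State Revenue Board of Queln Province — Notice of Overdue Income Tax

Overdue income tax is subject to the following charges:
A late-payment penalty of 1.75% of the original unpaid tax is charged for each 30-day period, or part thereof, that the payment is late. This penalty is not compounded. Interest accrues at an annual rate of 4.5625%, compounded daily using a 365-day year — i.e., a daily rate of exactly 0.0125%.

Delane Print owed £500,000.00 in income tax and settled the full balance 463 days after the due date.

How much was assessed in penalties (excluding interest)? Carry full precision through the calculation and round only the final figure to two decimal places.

£140,000.00

Penalty periods: ⌈463/30⌉ = 16; penalty = 16 × 1.75% × £500,000.00 = £140,000.00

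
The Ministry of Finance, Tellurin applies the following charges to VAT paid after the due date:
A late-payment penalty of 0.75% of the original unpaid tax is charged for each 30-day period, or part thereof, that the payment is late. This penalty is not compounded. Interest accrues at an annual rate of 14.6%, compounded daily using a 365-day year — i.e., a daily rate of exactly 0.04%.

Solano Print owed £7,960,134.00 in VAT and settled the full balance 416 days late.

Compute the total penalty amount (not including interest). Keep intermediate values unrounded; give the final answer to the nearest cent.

Penalty periods: ⌈416/30⌉ = 14; penalty = 14 × 0.75% × £7,960,134.00 = £835,814.07

£835,814.07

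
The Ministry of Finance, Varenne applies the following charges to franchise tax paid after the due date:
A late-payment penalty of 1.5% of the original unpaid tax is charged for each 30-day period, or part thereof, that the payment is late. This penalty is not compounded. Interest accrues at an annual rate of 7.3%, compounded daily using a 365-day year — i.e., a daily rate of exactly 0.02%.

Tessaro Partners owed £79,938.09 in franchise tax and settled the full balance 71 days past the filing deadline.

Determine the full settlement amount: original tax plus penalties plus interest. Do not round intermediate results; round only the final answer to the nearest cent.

Penalty periods: ⌈71/30⌉ = 3; penalty = 3 × 1.5% × £79,938.09 = £3,597.21…
Interest: £79,938.09 × ((1 + 0.0002)^71 − 1) = £79,938.09 × 0.01429986… = £1,143.1034…
Total = £79,938.09 + £3,597.2141… + £1,143.1034… = £84,678.41

£84,678.41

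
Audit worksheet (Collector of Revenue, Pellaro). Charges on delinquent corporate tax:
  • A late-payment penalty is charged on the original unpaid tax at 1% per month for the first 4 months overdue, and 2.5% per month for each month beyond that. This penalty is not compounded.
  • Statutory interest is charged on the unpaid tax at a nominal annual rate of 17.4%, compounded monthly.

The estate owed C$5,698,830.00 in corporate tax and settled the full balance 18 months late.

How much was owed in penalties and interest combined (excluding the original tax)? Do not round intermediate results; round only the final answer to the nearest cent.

C$3,908,239.74

Penalty, months 1–4: 4 × 1% × C$5,698,830.00 = C$227,953.20
Penalty, months 5–18: 14 × 2.5% × C$5,698,830.00 = C$1,994,590.50
Interest (17.4%/yr ÷ 12 = 1.45%/month): C$5,698,830.00 × ((1 + 0.0145)^18 − 1) = C$1,685,696.0440…
Penalties + interest = C$2,222,543.7000 + C$1,685,696.0440… = C$3,908,239.74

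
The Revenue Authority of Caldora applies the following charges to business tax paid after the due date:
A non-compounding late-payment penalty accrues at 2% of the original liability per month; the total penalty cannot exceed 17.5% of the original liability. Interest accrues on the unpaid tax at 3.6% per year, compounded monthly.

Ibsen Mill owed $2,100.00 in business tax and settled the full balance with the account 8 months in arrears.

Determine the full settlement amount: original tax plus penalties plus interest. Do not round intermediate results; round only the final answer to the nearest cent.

$2,486.93

Penalty: 8 × 2% × $2,100.00 = $336.00 (below the 17.5% cap of $367.50)
Interest (3.6%/yr ÷ 12 = 0.3%/month): $2,100.00 × ((1 + 0.003)^8 − 1) = $50.9324…
Total = $2,100.00 + $336.0000 + $50.9324… = $2,486.93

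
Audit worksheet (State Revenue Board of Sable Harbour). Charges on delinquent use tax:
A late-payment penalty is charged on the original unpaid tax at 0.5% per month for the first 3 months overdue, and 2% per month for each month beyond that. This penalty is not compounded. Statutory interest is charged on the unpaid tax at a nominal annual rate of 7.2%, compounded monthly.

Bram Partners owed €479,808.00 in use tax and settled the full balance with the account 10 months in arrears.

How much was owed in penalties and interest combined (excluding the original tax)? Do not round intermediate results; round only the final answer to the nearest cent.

€103,948.58

Penalty, months 1–3: 3 × 0.5% × €479,808.00 = €7,197.12
Penalty, months 4–10: 7 × 2% × €479,808.00 = €67,173.12
Interest (7.2%/yr ÷ 12 = 0.6%/month): €479,808.00 × ((1 + 0.006)^10 − 1) = €29,578.3371…
Penalties + interest = €74,370.2400 + €29,578.3371… = €103,948.58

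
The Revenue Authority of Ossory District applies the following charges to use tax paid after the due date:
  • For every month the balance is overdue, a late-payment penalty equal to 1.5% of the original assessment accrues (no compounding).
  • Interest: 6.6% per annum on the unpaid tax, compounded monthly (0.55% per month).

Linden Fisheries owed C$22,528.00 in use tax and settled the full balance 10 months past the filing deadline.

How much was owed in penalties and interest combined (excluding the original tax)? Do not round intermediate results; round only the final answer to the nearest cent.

Late-payment penalty = 1.5% × C$22,528.00 × 10 mo = C$3,379.20
Interest: C$22,528.00 × ((1 + 0.0055)^10 − 1) = C$22,528.00 × 0.0563814… = C$1,270.1604…
Penalties + interest = C$3,379.2000 + C$1,270.1604… = C$4,649.36

C$4,649.36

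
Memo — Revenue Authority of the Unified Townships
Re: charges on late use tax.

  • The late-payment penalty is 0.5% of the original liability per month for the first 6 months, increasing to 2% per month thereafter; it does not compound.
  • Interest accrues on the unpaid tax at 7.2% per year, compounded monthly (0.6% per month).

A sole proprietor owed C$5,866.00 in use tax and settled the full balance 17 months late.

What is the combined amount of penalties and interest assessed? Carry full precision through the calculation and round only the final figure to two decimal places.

Penalty, months 1–6: 6 × 0.5% × C$5,866.00 = C$175.98
Penalty, months 7–17: 11 × 2% × C$5,866.00 = C$1,290.52
Interest: C$5,866.00 × ((1 + 0.006)^17 − 1) = C$5,866.00 × 0.1070460… = C$627.9319…
Penalties + interest = C$1,466.5000 + C$627.9319… = C$2,094.43

C$2,094.43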